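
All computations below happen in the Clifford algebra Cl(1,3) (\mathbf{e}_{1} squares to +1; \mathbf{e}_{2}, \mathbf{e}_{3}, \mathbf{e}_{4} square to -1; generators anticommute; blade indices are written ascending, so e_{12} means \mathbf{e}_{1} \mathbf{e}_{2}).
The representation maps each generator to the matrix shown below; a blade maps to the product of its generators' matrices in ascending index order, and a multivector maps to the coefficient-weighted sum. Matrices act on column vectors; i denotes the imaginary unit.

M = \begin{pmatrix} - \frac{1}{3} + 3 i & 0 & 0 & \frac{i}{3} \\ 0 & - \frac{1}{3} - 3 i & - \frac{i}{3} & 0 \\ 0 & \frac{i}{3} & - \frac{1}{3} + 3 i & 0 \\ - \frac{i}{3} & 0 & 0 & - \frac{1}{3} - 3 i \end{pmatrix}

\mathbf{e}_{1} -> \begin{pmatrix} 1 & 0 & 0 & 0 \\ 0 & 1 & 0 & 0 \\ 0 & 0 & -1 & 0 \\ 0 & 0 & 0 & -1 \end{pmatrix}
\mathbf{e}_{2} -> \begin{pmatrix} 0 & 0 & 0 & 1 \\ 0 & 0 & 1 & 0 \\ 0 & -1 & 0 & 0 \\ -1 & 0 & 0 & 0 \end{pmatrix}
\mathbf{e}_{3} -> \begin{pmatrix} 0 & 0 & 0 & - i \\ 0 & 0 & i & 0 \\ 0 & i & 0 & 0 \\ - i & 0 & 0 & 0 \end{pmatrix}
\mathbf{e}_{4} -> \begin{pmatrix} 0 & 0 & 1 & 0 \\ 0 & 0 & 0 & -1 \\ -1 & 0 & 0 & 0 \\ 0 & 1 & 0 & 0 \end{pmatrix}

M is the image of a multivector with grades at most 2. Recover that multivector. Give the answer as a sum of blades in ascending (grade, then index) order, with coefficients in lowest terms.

Method: the blade images are trace-orthogonal — tr(rho(e_A) rho(e_B)^-1) = 4 if A = B and 0 otherwise — and rho(e_A)^-1 = (e_A)^2 * rho(e_A) with (e_A)^2 = +1 or -1, so the coefficient of e_A in the preimage is (e_A)^2 * tr(M rho(e_A))/4.
Nonzero projections over blades of grade <= 2: 1: (1)^2 = +1, tr(M 1) = - \frac{4}{3}, coefficient -\frac{1}{3}; e_{13}: (e_{13})^2 = +1, tr(M rho(e_{13})) = - \frac{4}{3}, coefficient -\frac{1}{3}; e_{23}: (e_{23})^2 = -1, tr(M rho(e_{23})) = 12, coefficient -3. Every other blade of grade <= 2 projects to 0.
Answer: -\frac{1}{3} - \frac{1}{3} e_{13} - 3 e_{23}


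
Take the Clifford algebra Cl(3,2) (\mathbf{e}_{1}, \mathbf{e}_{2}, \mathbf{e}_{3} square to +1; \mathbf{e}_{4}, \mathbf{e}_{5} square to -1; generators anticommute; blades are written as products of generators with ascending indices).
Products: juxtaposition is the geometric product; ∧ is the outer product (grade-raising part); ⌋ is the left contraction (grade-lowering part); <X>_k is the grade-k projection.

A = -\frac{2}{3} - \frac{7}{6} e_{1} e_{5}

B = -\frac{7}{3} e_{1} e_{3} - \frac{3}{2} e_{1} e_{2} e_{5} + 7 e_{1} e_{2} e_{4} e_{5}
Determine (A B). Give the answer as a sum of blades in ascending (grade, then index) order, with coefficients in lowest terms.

step 1: -\frac{7}{4} e_{2} + \frac{14}{9} e_{1} e_{3} - \frac{49}{6} e_{2} e_{4} + \frac{49}{18} e_{3} e_{5} + e_{1} e_{2} e_{5} - \frac{14}{3} e_{1} e_{2} e_{4} e_{5}
Answer: -\frac{7}{4} e_{2} + \frac{14}{9} e_{1} e_{3} - \frac{49}{6} e_{2} e_{4} + \frac{49}{18} e_{3} e_{5} + e_{1} e_{2} e_{5} - \frac{14}{3} e_{1} e_{2} e_{4} e_{5}


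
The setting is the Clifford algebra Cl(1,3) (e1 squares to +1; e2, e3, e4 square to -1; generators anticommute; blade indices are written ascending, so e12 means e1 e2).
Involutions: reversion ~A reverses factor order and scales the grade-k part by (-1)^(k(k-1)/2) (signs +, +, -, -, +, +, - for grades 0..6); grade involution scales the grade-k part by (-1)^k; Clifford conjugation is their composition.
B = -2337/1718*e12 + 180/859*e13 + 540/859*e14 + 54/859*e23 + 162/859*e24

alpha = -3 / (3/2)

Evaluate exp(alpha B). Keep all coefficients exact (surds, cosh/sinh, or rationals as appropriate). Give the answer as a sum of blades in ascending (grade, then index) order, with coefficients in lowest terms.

B^2 term by term: the squares give (-2337/1718)^2*(e12)^2 + (180/859)^2*(e13)^2 + (540/859)^2*(e14)^2 + (54/859)^2*(e23)^2 + (162/859)^2*(e24)^2 = 5461569/2951524*(+1) + 32400/737881*(+1) + 291600/737881*(+1) + 2916/737881*(-1) + 26244/737881*(-1) = 9/4 (each basis 2-blade squares to minus the product of its generators' squares); cross terms between blades sharing an index anticommute and cancel; the commuting (index-disjoint) pairs give grade-4 terms 2*c*c'*(blade product), which cancel blade by blade — e1234: -58320/737881 + 58320/737881 = 0 — confirming B is simple. So B^2 = 9/4.
B^2 = 9/4 — hyperbolic case — the even/odd split gives cosh and sinh: l = 3/2, alpha*l = -3, so exp(alpha B) = cosh(-3) + (sinh(-3)/(3/2))*B = cosh(3) + (-2*sinh(3)/3)*B.
Answer: cosh(3) + 779*sinh(3)/859*e12 - 120*sinh(3)/859*e13 - 360*sinh(3)/859*e14 - 36*sinh(3)/859*e23 - 108*sinh(3)/859*e24


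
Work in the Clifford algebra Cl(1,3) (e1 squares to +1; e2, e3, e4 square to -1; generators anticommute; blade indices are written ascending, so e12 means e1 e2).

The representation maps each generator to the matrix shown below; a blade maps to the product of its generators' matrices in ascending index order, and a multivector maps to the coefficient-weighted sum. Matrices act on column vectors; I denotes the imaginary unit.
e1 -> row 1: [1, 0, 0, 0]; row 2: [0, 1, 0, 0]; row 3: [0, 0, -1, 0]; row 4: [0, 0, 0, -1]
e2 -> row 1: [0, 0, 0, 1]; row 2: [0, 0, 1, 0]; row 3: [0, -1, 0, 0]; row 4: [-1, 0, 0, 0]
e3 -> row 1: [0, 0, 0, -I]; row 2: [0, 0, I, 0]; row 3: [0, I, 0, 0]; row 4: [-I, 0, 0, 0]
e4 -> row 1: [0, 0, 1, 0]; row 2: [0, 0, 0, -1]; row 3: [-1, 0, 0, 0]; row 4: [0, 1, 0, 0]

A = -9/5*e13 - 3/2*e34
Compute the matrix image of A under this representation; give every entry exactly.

Bivector images (products of the table entries): rho(e13) = rho(e1)rho(e3) = row 1: [0, 0, 0, -I]; row 2: [0, 0, I, 0]; row 3: [0, -I, 0, 0]; row 4: [I, 0, 0, 0]; rho(e34) = rho(e3)rho(e4) = row 1: [0, -I, 0, 0]; row 2: [-I, 0, 0, 0]; row 3: [0, 0, 0, -I]; row 4: [0, 0, -I, 0].
M = (-9/5)*rho(e13) + (-3/2)*rho(e34), summed entrywise:
Answer: row 1: [0, 3*I/2, 0, 9*I/5]; row 2: [3*I/2, 0, -9*I/5, 0]; row 3: [0, 9*I/5, 0, 3*I/2]; row 4: [-9*I/5, 0, 3*I/2, 0]


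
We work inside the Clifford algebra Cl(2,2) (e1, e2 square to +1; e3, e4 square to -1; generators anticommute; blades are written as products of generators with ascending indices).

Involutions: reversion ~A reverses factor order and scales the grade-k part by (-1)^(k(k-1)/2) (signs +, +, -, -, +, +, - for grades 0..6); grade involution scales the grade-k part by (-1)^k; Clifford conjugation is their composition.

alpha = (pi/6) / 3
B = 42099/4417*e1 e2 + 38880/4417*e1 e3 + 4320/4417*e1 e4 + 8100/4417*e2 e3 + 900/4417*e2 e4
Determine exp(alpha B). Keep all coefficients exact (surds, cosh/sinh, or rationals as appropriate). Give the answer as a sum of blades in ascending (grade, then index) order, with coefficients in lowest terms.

B^2 term by term: the squares give (42099/4417)^2*(e1 e2)^2 + (38880/4417)^2*(e1 e3)^2 + (4320/4417)^2*(e1 e4)^2 + (8100/4417)^2*(e2 e3)^2 + (900/4417)^2*(e2 e4)^2 = 1772325801/19509889*(-1) + 1511654400/19509889*(+1) + 18662400/19509889*(+1) + 65610000/19509889*(+1) + 810000/19509889*(+1) = -9 (each basis 2-blade squares to minus the product of its generators' squares); cross terms between blades sharing an index anticommute and cancel; the commuting (index-disjoint) pairs give grade-4 terms 2*c*c'*(blade product), which cancel blade by blade — e1 e2 e3 e4: -69984000/19509889 + 69984000/19509889 = 0 — confirming B is simple. So B^2 = -9.
B^2 = -9 — since the square is negative, the closed form is circular: l = 3, alpha*l = pi/6, so exp(alpha B) = cos(pi/6) + (sin(pi/6)/3)*B = sqrt(3)/2 + (1/6)*B.
Answer: sqrt(3)/2 + 14033/8834*e1 e2 + 6480/4417*e1 e3 + 720/4417*e1 e4 + 1350/4417*e2 e3 + 150/4417*e2 e4


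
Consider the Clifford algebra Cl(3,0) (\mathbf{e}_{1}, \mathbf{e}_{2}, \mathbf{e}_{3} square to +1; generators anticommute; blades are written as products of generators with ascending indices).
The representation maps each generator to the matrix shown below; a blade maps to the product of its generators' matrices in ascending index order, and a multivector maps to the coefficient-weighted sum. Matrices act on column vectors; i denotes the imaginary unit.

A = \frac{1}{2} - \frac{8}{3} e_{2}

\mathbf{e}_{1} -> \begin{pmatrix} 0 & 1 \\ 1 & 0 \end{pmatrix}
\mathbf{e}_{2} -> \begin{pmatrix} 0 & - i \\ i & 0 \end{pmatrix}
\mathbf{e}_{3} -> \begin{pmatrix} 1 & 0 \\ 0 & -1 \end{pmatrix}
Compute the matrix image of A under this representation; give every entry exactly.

M = (\frac{1}{2})*1 + (-\frac{8}{3})*rho(e_{2}), summed entrywise (1 is the identity matrix):
Answer: \begin{pmatrix} \frac{1}{2} & \frac{8 i}{3} \\ - \frac{8 i}{3} & \frac{1}{2} \end{pmatrix}


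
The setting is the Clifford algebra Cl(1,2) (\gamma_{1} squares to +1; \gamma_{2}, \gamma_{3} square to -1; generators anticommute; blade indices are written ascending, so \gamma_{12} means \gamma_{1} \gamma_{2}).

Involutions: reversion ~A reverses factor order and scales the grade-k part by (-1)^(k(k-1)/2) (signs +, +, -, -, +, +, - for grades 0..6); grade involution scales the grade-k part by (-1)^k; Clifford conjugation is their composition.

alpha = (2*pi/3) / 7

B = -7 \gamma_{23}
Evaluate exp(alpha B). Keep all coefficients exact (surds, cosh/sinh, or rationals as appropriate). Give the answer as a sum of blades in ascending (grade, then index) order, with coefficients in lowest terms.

B^2 = (-7)^2*(\gamma_{23})^2 = 49*(-1) = -49 (a basis 2-blade squares to minus the product of its generators' squares).
B^2 = -49 — since the square is negative, the closed form is circular: l = 7, alpha*l = \frac{2 \pi}{3}, so exp(alpha B) = cos(\frac{2 \pi}{3}) + (sin(\frac{2 \pi}{3})/7)*B = - \frac{1}{2} + (\frac{\sqrt{3}}{14})*B.
Answer: - \frac{1}{2} - \frac{\sqrt{3}}{2} \gamma_{23}


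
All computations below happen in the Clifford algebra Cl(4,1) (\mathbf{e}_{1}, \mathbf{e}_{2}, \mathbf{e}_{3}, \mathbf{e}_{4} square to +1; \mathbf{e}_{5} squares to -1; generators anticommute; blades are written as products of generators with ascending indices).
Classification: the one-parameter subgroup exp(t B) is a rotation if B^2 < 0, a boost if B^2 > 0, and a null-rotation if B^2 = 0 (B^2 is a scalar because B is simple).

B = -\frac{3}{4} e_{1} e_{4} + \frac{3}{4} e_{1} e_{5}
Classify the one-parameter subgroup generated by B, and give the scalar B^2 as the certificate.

B^2 term by term: the squares give (-\frac{3}{4})^2*(e_{1} e_{4})^2 + (\frac{3}{4})^2*(e_{1} e_{5})^2 = \frac{9}{16}*(-1) + \frac{9}{16}*(+1) = 0 (each basis 2-blade squares to minus the product of its generators' squares); cross terms between blades sharing an index anticommute and cancel. So B^2 = 0.
Answer: null-rotation, certificate B^2 = 0. Certificate logic: 0 is a conjugation-invariant scalar, so its sign fixes rotation versus boost versus null-rotation outright.


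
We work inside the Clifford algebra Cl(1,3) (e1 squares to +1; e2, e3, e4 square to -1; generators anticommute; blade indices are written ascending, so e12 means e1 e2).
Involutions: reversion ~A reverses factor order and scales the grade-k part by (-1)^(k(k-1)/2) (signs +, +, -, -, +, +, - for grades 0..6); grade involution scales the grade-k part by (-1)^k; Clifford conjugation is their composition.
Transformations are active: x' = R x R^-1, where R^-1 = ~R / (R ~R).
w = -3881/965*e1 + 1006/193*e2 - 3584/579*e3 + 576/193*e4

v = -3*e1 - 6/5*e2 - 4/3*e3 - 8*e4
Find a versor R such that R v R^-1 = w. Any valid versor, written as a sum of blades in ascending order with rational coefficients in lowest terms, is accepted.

Take R = v + w = -6776/965*e1 + 3872/965*e2 - 1452/193*e3 - 968/193*e4. Because q(v) = q(w) = -13099/225, conjugation by R sends v exactly to w.
Answer: -6776/965*e1 + 3872/965*e2 - 1452/193*e3 - 968/193*e4


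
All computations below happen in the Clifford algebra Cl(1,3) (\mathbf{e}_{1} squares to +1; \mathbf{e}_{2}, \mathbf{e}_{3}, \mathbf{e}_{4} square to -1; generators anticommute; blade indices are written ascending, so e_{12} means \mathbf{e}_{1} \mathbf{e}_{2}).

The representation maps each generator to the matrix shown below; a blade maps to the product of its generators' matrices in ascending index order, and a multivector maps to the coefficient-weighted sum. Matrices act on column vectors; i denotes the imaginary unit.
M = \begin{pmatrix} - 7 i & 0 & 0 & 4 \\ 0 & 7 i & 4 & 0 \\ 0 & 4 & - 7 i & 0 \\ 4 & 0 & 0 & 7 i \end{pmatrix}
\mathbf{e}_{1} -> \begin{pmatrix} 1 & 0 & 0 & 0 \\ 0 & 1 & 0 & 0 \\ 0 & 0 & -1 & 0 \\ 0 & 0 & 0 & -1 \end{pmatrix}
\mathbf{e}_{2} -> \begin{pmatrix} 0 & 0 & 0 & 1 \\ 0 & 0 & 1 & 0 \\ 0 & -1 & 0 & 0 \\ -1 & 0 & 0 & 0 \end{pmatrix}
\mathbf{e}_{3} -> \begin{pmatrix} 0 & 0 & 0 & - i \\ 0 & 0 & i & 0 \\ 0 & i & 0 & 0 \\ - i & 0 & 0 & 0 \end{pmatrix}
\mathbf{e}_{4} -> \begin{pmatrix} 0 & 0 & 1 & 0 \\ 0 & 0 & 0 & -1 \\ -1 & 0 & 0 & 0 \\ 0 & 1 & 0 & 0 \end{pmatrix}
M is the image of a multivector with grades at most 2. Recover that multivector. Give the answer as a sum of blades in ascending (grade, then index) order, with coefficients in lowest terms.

Method: the blade images are trace-orthogonal — tr(rho(e_A) rho(e_B)^-1) = 4 if A = B and 0 otherwise — and rho(e_A)^-1 = (e_A)^2 * rho(e_A) with (e_A)^2 = +1 or -1, so the coefficient of e_A in the preimage is (e_A)^2 * tr(M rho(e_A))/4.
Nonzero projections over blades of grade <= 2: e_{12}: (e_{12})^2 = +1, tr(M rho(e_{12})) = 16, coefficient 4; e_{23}: (e_{23})^2 = -1, tr(M rho(e_{23})) = -28, coefficient 7. Every other blade of grade <= 2 projects to 0.
Answer: 4 e_{12} + 7 e_{23}


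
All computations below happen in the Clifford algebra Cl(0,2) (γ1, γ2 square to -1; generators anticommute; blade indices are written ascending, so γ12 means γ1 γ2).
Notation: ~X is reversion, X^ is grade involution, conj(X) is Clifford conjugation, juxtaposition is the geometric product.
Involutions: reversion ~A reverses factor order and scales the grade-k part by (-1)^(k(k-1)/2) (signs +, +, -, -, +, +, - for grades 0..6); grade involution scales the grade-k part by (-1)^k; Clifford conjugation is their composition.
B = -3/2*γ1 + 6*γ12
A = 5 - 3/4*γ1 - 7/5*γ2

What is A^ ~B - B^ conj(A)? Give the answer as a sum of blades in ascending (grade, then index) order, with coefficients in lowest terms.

first term: 9/8 - 159/10*γ1 + 9/2*γ2 - 279/10*γ12
second term: -9/8 - 9/10*γ1 + 9/2*γ2 + 321/10*γ12
Answer: 9/4 - 15*γ1 - 60*γ12


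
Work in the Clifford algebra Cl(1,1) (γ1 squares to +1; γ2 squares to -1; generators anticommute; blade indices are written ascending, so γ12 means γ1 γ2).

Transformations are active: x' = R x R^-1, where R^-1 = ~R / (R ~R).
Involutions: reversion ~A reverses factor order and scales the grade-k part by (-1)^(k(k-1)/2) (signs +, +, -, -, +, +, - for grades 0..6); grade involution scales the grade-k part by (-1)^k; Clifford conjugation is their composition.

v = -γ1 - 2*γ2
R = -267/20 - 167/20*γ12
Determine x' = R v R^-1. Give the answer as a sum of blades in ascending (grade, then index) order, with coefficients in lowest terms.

~R = -267/20 + 167/20*γ12, and R ~R = 217/2, so R^-1 = ~R / (217/2).
R v = -67/20*γ1 + 367/20*γ2
Answer: 39589/21700*γ1 - 54589/21700*γ2


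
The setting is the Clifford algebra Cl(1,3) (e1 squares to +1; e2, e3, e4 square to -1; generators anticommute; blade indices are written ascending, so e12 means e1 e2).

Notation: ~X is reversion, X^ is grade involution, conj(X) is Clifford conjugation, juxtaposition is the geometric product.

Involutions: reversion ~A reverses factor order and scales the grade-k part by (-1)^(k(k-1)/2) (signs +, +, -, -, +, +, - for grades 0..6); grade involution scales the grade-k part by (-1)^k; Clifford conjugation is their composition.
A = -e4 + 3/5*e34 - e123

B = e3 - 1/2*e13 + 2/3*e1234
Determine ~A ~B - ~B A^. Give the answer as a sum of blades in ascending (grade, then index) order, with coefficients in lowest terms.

first term: -1/2*e2 - 19/15*e4 - 3/5*e12 - 3/10*e14 + e34 - 2/3*e123 - 1/2*e134
second term: -1/2*e2 + 1/15*e4 - 7/5*e12 - 3/10*e14 + e34 - 2/3*e123 + 1/2*e134
Answer: -4/3*e4 + 4/5*e12 - e134


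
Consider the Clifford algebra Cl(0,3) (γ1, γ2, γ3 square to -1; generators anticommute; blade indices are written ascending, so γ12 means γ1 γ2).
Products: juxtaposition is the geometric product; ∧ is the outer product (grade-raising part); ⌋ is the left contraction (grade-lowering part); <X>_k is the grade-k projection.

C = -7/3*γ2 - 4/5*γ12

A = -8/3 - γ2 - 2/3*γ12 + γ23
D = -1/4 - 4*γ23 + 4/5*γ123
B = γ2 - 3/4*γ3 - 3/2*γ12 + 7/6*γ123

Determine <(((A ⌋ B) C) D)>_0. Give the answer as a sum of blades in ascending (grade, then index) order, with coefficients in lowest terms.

step 1: 1/3*γ1 - 8/3*γ2 + 25/9*γ3 + 4*γ12 - 7/6*γ13 - 28/9*γ123
step 2: -136/45 + 172/15*γ1 + 4/15*γ2 - 112/45*γ3 - 7/9*γ12 + 196/27*γ13 + 749/135*γ23 - 89/18*γ123
step 3: 2564/135 - 18281/675*γ1 + 2119/135*γ2 + 104/45*γ3 - 72499/2700*γ12 - 3181/675*γ13 + 4127/2700*γ23 - 28229/600*γ123
step 4: 2564/135
Answer: 2564/135


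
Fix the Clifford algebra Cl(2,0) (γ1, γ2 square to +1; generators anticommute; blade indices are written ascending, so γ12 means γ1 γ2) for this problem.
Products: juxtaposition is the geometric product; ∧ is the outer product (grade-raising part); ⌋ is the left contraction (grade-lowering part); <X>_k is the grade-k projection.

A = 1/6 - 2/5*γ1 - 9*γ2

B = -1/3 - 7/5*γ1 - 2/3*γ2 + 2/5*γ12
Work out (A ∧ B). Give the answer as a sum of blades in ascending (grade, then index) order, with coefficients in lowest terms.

step 1: -1/18 - 1/10*γ1 + 26/9*γ2 - 184/15*γ12
Answer: -1/18 - 1/10*γ1 + 26/9*γ2 - 184/15*γ12


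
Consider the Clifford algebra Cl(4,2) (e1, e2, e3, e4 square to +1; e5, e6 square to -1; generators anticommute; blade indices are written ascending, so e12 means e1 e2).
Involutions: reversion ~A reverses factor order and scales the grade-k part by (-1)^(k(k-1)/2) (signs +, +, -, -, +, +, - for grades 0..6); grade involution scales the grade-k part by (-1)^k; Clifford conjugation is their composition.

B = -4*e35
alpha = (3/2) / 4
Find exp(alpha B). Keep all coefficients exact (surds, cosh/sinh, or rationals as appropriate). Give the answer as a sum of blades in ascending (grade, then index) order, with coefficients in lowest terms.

B^2 = (-4)^2*(e35)^2 = 16*(+1) = 16 (a basis 2-blade squares to minus the product of its generators' squares).
B^2 = 16 — hyperbolic case — the even/odd split gives cosh and sinh: l = 4, alpha*l = 3/2, so exp(alpha B) = cosh(3/2) + (sinh(3/2)/4)*B = cosh(3/2) + (sinh(3/2)/4)*B.
Answer: cosh(3/2) - sinh(3/2)*e35


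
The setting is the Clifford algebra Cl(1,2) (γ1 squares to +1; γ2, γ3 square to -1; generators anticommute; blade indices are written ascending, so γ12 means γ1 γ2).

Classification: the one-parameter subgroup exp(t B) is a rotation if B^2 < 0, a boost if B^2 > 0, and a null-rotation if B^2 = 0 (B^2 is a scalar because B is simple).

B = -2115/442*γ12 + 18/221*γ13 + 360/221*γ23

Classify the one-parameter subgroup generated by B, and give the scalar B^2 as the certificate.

B^2 term by term: the squares give (-2115/442)^2*(γ12)^2 + (18/221)^2*(γ13)^2 + (360/221)^2*(γ23)^2 = 4473225/195364*(+1) + 324/48841*(+1) + 129600/48841*(-1) = 81/4 (each basis 2-blade squares to minus the product of its generators' squares); cross terms between blades sharing an index anticommute and cancel. So B^2 = 81/4.
Answer: boost, certificate B^2 = 81/4. The class reads off the invariant scalar 81/4 directly.


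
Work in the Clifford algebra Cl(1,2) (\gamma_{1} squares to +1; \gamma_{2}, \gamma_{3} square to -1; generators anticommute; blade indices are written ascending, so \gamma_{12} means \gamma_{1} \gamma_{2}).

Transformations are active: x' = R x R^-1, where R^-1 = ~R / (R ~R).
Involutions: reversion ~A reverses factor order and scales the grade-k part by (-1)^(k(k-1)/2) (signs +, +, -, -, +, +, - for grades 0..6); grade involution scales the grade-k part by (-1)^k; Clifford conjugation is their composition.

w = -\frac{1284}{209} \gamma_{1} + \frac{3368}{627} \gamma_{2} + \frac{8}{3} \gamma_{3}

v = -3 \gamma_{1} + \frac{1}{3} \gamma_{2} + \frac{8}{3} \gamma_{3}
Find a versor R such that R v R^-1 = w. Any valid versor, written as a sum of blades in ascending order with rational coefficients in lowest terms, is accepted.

Construction: equal norms (both \frac{16}{9}) license R = v + w = -\frac{1911}{209} \gamma_{1} + \frac{3577}{627} \gamma_{2} + \frac{16}{3} \gamma_{3} — nothing changes along that direction, while (v - w)/2 changes sign, so v maps onto w.
Answer: -\frac{1911}{209} \gamma_{1} + \frac{3577}{627} \gamma_{2} + \frac{16}{3} \gamma_{3}


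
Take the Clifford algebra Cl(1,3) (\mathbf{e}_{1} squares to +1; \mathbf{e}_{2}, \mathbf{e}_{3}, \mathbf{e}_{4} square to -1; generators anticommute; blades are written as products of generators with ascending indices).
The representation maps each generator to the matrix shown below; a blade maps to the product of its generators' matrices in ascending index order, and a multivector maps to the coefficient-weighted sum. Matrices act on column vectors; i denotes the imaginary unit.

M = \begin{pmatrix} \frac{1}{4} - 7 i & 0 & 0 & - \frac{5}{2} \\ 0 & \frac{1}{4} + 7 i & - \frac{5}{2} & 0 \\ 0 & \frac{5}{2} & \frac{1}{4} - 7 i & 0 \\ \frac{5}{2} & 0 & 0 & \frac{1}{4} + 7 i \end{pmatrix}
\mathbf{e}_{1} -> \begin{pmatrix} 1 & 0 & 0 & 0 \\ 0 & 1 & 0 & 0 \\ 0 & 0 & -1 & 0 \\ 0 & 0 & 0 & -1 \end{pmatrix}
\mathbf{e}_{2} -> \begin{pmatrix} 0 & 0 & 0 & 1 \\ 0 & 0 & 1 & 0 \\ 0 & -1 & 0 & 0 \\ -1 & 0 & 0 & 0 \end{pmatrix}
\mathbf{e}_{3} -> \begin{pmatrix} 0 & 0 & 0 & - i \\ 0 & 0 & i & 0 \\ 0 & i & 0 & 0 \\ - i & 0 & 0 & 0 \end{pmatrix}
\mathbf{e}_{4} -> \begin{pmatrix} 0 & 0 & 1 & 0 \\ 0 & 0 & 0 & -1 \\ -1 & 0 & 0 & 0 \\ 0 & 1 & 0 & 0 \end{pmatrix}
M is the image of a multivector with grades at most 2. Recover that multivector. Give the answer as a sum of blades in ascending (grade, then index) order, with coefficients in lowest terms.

Method: the blade images are trace-orthogonal — tr(rho(e_A) rho(e_B)^-1) = 4 if A = B and 0 otherwise — and rho(e_A)^-1 = (e_A)^2 * rho(e_A) with (e_A)^2 = +1 or -1, so the coefficient of e_A in the preimage is (e_A)^2 * tr(M rho(e_A))/4.
Nonzero projections over blades of grade <= 2: 1: (1)^2 = +1, tr(M 1) = 1, coefficient \frac{1}{4}; e_{2}: (e_{2})^2 = -1, tr(M rho(e_{2})) = 10, coefficient -\frac{5}{2}; e_{2} e_{3}: (e_{2} e_{3})^2 = -1, tr(M rho(e_{2} e_{3})) = -28, coefficient 7. Every other blade of grade <= 2 projects to 0.
Answer: \frac{1}{4} - \frac{5}{2} e_{2} + 7 e_{2} e_{3}


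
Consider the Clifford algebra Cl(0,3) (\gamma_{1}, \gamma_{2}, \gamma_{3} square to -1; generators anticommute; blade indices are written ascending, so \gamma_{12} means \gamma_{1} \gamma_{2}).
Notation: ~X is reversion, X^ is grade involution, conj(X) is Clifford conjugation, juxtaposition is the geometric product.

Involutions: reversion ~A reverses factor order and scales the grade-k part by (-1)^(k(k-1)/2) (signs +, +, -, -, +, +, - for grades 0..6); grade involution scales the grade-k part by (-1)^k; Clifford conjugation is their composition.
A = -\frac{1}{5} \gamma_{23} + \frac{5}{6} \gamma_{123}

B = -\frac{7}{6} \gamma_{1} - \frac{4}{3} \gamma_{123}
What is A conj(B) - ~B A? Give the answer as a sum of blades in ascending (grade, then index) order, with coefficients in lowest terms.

first term: -\frac{10}{9} - \frac{4}{15} \gamma_{1} - \frac{35}{36} \gamma_{23} - \frac{7}{30} \gamma_{123}
second term: \frac{10}{9} + \frac{4}{15} \gamma_{1} + \frac{35}{36} \gamma_{23} + \frac{7}{30} \gamma_{123}
Answer: -\frac{20}{9} - \frac{8}{15} \gamma_{1} - \frac{35}{18} \gamma_{23} - \frac{7}{15} \gamma_{123}


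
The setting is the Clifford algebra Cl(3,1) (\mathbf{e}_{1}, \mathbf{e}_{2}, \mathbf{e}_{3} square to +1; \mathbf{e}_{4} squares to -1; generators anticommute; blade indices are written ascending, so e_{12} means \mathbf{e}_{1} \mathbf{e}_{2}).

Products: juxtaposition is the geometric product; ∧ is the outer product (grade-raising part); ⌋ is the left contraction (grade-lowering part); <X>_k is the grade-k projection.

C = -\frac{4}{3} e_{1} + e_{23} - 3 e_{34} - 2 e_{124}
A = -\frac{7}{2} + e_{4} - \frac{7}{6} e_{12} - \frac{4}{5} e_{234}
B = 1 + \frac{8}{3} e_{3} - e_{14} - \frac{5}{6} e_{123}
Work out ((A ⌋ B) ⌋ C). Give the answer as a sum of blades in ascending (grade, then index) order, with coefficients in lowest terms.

step 1: -\frac{7}{2} - e_{1} - \frac{371}{36} e_{3} + \frac{7}{2} e_{14} + \frac{35}{12} e_{123}
step 2: \frac{4}{3} + \frac{14}{3} e_{1} + \frac{623}{36} e_{2} + \frac{371}{12} e_{4} - \frac{7}{2} e_{23} + 2 e_{24} + \frac{21}{2} e_{34} + 7 e_{124}
Answer: \frac{4}{3} + \frac{14}{3} e_{1} + \frac{623}{36} e_{2} + \frac{371}{12} e_{4} - \frac{7}{2} e_{23} + 2 e_{24} + \frac{21}{2} e_{34} + 7 e_{124}


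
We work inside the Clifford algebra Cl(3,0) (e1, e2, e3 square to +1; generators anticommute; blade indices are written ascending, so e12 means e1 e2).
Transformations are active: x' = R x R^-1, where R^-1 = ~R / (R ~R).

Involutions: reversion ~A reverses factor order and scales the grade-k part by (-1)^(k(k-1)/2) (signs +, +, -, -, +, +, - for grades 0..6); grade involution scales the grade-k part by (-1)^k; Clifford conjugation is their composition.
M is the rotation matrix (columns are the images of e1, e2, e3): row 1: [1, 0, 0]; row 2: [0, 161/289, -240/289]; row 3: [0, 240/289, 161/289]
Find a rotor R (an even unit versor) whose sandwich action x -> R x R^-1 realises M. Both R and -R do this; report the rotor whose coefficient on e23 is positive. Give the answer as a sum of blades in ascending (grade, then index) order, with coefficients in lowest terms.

Method: write R = a + b12*e12 + b13*e13 + b23*e23 with a^2 + b12^2 + b13^2 + b23^2 = 1 (so R^-1 = ~R). Expanding the columns R e_j ~R gives tr M = 4a^2 - 1 and, from the antisymmetric part, M21 - M12 = -4a*b12, M13 - M31 = 4a*b13, M32 - M23 = -4a*b23.
Here tr M = 611/289, so a^2 = (1 + tr M)/4 = 225/289 and a = ±15/17. Taking a = 15/17: M21 - M12 = 0, M13 - M31 = 0, M32 - M23 = 480/289, giving b12 = 0, b13 = 0, b23 = -8/17, i.e. R = 15/17 - 8/17*e23.
Its e23 coefficient is negative, so report the other preimage -R.
Answer: -15/17 + 8/17*e23. Note: both R and -R realise this M (trace 611/289); the covering map identifies them, and the e23-coefficient sign is the tie-breaker.


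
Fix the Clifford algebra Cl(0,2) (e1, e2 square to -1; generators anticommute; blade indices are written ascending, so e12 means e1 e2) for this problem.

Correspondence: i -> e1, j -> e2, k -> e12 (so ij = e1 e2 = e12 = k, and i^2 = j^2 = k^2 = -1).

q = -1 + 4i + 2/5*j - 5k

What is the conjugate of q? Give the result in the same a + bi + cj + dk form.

In blades: q = -1 + 4*e1 + 2/5*e2 - 5*e12.
Conjugation here is Clifford conjugation: the scalar is fixed and the grade-1 and grade-2 blades all flip sign, giving -1 - 4*e1 - 2/5*e2 + 5*e12; translating back:
Answer: -1 - 4i - 2/5*j + 5k


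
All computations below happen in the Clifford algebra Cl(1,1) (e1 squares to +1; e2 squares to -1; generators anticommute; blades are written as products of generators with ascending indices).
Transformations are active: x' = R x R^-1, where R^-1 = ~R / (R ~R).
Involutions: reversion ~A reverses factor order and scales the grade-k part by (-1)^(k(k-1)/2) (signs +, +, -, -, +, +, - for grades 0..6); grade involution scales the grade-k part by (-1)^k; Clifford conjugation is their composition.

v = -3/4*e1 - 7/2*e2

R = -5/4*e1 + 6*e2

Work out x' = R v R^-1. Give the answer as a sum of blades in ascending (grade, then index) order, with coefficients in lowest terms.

~R = -5/4*e1 + 6*e2, and R ~R = -551/16, so R^-1 = ~R / (-551/16).
R v = 351/16 + 71/8*e1 e2
Answer: 5163/2204*e1 - 4567/1102*e2


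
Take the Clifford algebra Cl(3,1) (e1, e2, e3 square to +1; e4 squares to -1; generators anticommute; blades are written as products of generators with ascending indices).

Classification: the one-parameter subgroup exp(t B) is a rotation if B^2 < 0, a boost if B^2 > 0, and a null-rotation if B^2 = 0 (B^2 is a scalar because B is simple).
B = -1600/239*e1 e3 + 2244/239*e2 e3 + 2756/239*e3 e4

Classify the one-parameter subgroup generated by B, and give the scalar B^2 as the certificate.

B^2 term by term: the squares give (-1600/239)^2*(e1 e3)^2 + (2244/239)^2*(e2 e3)^2 + (2756/239)^2*(e3 e4)^2 = 2560000/57121*(-1) + 5035536/57121*(-1) + 7595536/57121*(+1) = 0 (each basis 2-blade squares to minus the product of its generators' squares); cross terms between blades sharing an index anticommute and cancel. So B^2 = 0.
Answer: null-rotation, certificate B^2 = 0. No conjugation can change B^2 = 0; the sign gives the class.


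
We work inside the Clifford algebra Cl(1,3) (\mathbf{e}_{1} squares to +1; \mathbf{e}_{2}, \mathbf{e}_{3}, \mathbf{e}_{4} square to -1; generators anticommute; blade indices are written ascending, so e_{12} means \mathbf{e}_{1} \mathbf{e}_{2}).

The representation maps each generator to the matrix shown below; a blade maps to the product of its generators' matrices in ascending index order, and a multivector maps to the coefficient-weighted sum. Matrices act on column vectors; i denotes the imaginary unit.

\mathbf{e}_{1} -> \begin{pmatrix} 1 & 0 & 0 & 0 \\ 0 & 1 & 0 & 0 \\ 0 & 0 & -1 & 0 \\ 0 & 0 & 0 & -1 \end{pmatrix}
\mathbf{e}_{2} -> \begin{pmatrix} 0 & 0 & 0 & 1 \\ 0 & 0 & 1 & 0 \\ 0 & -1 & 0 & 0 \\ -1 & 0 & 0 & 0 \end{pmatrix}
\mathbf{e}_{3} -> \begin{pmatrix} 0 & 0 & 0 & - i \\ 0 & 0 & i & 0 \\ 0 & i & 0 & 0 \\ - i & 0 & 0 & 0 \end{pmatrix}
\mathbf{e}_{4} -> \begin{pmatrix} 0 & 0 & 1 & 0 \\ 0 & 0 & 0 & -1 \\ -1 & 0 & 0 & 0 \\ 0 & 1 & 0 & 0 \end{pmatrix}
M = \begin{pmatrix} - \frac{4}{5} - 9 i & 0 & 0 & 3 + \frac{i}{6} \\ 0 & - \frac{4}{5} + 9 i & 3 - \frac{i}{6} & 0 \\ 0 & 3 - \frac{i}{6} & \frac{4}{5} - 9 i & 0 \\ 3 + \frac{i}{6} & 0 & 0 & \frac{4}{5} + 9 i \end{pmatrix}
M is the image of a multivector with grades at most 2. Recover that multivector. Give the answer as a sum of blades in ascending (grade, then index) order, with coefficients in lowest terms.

Method: the blade images are trace-orthogonal — tr(rho(e_A) rho(e_B)^-1) = 4 if A = B and 0 otherwise — and rho(e_A)^-1 = (e_A)^2 * rho(e_A) with (e_A)^2 = +1 or -1, so the coefficient of e_A in the preimage is (e_A)^2 * tr(M rho(e_A))/4.
Nonzero projections over blades of grade <= 2: e_{1}: (e_{1})^2 = +1, tr(M rho(e_{1})) = - \frac{16}{5}, coefficient -\frac{4}{5}; e_{3}: (e_{3})^2 = -1, tr(M rho(e_{3})) = \frac{2}{3}, coefficient -\frac{1}{6}; e_{12}: (e_{12})^2 = +1, tr(M rho(e_{12})) = 12, coefficient 3; e_{23}: (e_{23})^2 = -1, tr(M rho(e_{23})) = -36, coefficient 9. Every other blade of grade <= 2 projects to 0.
Answer: -\frac{4}{5} e_{1} - \frac{1}{6} e_{3} + 3 e_{12} + 9 e_{23}


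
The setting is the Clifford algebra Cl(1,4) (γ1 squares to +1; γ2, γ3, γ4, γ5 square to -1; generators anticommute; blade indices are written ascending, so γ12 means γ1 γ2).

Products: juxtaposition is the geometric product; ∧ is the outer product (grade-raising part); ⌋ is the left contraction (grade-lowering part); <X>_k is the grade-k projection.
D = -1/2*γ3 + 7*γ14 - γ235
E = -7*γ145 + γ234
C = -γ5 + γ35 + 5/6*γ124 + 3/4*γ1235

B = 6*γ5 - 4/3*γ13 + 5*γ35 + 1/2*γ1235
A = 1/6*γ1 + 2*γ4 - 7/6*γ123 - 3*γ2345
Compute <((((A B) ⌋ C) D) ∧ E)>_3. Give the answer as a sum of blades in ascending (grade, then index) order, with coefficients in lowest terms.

step 1: -14/9*γ2 - 2/9*γ3 + 7/12*γ5 - 3/2*γ14 + γ15 - 15*γ24 + 12*γ45 + 35/6*γ125 - 8/3*γ134 + 5/6*γ135 + 18*γ234 + 1/12*γ235 - 10*γ345 - 7*γ1235 - 4*γ1245 - γ12345
step 2: 35/6 + 199/16*γ1 + 5/8*γ2 + 119/24*γ3 + 2/9*γ5 - 35/27*γ14 + 3/4*γ23 + 7/16*γ123 + 1/6*γ125 - 7/6*γ135
step 3: -2849/432 + 3/8*γ2 - 35/12*γ3 + 1393/16*γ4 + 3/4*γ5 - 91/96*γ12 - 613/96*γ13 + 245/6*γ14 + 49/48*γ15 - 13/144*γ23 - 119/24*γ25 + 53/72*γ35 - 35/8*γ124 - 7637/216*γ134 + 14/9*γ145 + 49/16*γ234 - 35/6*γ235 - 7/6*γ245 + 49/6*γ345 + 21/4*γ1234 - 593/48*γ1235 + 35/27*γ12345
step 4: 19943/432*γ145 - 2849/432*γ234 + 21/8*γ1245 - 245/12*γ1345 - 3/4*γ2345 - 7/18*γ12345
step 5: 19943/432*γ145 - 2849/432*γ234
Answer: 19943/432*γ145 - 2849/432*γ234


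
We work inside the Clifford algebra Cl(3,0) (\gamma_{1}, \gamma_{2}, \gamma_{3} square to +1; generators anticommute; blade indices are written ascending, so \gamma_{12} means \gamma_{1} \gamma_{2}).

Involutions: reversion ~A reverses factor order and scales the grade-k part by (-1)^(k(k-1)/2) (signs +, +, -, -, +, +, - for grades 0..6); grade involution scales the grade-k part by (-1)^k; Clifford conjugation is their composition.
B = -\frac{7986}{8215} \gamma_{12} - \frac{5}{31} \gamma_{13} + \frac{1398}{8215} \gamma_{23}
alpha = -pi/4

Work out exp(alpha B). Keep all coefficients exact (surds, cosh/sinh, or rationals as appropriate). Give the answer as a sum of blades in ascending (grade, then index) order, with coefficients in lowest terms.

B^2 term by term: the squares give (-\frac{7986}{8215})^2*(\gamma_{12})^2 + (-\frac{5}{31})^2*(\gamma_{13})^2 + (\frac{1398}{8215})^2*(\gamma_{23})^2 = \frac{63776196}{67486225}*(-1) + \frac{25}{961}*(-1) + \frac{1954404}{67486225}*(-1) = -1 (each basis 2-blade squares to minus the product of its generators' squares); cross terms between blades sharing an index anticommute and cancel. So B^2 = -1.
B^2 = -1 — B^2 < 0, so the exponential closes trigonometrically: l = 1, alpha*l = - \frac{\pi}{4}, so exp(alpha B) = cos(- \frac{\pi}{4}) + (sin(- \frac{\pi}{4})/1)*B = \frac{\sqrt{2}}{2} + (- \frac{\sqrt{2}}{2})*B.
Answer: \frac{\sqrt{2}}{2} + \frac{3993 \sqrt{2}}{8215} \gamma_{12} + \frac{5 \sqrt{2}}{62} \gamma_{13} - \frac{699 \sqrt{2}}{8215} \gamma_{23}


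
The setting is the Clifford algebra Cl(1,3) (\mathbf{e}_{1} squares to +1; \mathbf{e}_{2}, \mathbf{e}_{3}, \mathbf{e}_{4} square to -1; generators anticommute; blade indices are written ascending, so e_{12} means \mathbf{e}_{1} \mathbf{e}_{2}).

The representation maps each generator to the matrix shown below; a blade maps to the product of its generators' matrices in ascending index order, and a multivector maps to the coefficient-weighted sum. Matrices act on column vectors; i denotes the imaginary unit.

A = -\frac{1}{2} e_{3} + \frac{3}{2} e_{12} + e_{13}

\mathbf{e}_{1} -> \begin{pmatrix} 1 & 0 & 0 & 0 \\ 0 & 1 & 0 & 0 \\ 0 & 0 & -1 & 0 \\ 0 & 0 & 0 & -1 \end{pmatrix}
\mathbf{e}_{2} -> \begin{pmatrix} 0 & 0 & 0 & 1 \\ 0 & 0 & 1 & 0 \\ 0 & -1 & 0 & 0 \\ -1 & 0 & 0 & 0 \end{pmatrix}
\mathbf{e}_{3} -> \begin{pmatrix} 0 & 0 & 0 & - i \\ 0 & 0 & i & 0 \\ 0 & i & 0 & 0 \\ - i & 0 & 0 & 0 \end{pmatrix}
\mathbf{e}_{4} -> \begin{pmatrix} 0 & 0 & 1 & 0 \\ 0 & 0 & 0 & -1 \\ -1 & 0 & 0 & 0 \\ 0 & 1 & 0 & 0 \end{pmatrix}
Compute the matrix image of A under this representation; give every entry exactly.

Bivector images (products of the table entries): rho(e_{12}) = rho(\mathbf{e}_{1})rho(\mathbf{e}_{2}) = \begin{pmatrix} 0 & 0 & 0 & 1 \\ 0 & 0 & 1 & 0 \\ 0 & 1 & 0 & 0 \\ 1 & 0 & 0 & 0 \end{pmatrix}; rho(e_{13}) = rho(\mathbf{e}_{1})rho(\mathbf{e}_{3}) = \begin{pmatrix} 0 & 0 & 0 & - i \\ 0 & 0 & i & 0 \\ 0 & - i & 0 & 0 \\ i & 0 & 0 & 0 \end{pmatrix}.
M = (-\frac{1}{2})*rho(e_{3}) + (\frac{3}{2})*rho(e_{12}) + (1)*rho(e_{13}), summed entrywise:
Answer: \begin{pmatrix} 0 & 0 & 0 & \frac{3}{2} - \frac{i}{2} \\ 0 & 0 & \frac{3}{2} + \frac{i}{2} & 0 \\ 0 & \frac{3}{2} - \frac{3 i}{2} & 0 & 0 \\ \frac{3}{2} + \frac{3 i}{2} & 0 & 0 & 0 \end{pmatrix}


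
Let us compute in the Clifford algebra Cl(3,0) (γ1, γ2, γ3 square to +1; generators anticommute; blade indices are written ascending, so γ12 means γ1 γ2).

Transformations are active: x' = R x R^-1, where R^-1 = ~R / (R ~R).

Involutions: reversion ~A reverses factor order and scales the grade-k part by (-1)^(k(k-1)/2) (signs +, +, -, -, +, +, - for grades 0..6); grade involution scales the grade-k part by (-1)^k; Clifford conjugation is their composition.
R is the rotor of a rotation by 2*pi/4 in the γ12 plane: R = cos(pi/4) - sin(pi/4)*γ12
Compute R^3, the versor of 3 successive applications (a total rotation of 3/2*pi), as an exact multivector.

The rotor phase is half the rotation angle and phases add under composition, so 3 steps in the γ12 plane accumulate phase 3*(pi/4) = 3*pi/4: R^3 = cos(3*pi/4) - sin(3*pi/4)*γ12.
cos(3*pi/4) = -sqrt(2)/2 and sin(3*pi/4) = sqrt(2)/2, so R^3 = -sqrt(2)/2 - sqrt(2)/2*γ12. The net rotation is 3/2*pi; the rotor keeps the half-angle phase exactly.
Answer: -sqrt(2)/2 - sqrt(2)/2*γ12


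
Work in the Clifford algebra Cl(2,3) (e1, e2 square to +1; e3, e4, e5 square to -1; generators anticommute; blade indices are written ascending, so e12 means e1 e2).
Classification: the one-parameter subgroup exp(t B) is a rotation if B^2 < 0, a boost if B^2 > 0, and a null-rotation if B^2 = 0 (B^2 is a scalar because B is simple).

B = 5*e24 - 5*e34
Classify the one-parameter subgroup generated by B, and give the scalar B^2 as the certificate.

B^2 term by term: the squares give (5)^2*(e24)^2 + (-5)^2*(e34)^2 = 25*(+1) + 25*(-1) = 0 (each basis 2-blade squares to minus the product of its generators' squares); cross terms between blades sharing an index anticommute and cancel. So B^2 = 0.
Answer: null-rotation, certificate B^2 = 0. Check the certificate: B^2 = 0, and that sign is decisive whatever form B takes.


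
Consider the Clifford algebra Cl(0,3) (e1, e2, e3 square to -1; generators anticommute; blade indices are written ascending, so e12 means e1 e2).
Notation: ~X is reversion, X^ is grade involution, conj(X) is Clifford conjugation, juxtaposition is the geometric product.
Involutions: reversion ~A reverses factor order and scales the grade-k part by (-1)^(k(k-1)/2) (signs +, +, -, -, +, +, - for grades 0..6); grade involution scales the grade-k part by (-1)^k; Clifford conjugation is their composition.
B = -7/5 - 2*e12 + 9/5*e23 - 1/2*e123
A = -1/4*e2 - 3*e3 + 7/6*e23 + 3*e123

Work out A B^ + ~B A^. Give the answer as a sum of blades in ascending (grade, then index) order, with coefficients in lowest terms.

first term: -3/5 - 329/60*e1 - 101/20*e2 + 213/20*e3 + 3/2*e12 - 59/24*e13 - 49/30*e23 + 9/5*e123
second term: 3/5 - 389/60*e1 + 101/20*e2 + 27/20*e3 - 3/2*e12 - 53/24*e13 - 49/30*e23 + 51/5*e123
Answer: -359/30*e1 + 12*e3 - 14/3*e13 - 49/15*e23 + 12*e123


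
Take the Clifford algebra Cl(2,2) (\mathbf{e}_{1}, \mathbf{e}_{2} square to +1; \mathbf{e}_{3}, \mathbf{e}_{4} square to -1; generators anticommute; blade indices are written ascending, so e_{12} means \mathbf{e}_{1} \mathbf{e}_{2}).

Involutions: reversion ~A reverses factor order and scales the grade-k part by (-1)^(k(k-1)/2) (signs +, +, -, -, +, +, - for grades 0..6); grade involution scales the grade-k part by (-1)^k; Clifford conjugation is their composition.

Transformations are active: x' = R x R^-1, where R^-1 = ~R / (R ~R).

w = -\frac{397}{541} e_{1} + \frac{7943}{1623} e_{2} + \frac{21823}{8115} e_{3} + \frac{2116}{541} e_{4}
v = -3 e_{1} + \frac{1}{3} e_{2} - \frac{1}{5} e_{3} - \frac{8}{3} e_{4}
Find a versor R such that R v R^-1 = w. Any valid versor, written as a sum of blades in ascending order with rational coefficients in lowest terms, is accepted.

Reasoning: v^2 = w^2 = \frac{49}{25} since conjugation preserves the quadratic form; R = v + w = -\frac{2020}{541} e_{1} + \frac{2828}{541} e_{2} + \frac{4040}{1623} e_{3} + \frac{2020}{1623} e_{4} is then valid when invertible, keeping its own part and reversing (v - w)/2.
Answer: -\frac{2020}{541} e_{1} + \frac{2828}{541} e_{2} + \frac{4040}{1623} e_{3} + \frac{2020}{1623} e_{4}


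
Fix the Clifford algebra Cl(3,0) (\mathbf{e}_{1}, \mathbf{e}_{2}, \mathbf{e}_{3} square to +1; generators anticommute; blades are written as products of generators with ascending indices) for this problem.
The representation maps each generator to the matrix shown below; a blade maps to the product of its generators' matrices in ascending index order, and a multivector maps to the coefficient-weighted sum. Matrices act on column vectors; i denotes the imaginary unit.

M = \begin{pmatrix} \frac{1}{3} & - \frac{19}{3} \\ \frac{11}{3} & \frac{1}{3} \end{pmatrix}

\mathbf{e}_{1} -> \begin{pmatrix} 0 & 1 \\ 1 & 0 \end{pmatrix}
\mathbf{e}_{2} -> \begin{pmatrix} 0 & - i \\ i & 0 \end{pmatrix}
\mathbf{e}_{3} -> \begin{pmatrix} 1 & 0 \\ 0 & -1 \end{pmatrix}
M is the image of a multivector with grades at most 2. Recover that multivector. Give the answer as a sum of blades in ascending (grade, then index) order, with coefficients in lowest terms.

Method: 1, rho(e_{1}), rho(e_{2}), rho(e_{3}) form a trace-orthogonal basis of the 2x2 complex matrices (tr(X Y) = 2 if X = Y, else 0), so M = m0*1 + m1*rho(e_{1}) + m2*rho(e_{2}) + m3*rho(e_{3}) with m0 = tr(M)/2 = \frac{1}{3}, m1 = tr(M rho(e_{1}))/2 = - \frac{4}{3}, m2 = tr(M rho(e_{2}))/2 = - 5 i, m3 = tr(M rho(e_{3}))/2 = 0.
Multiplying table entries, the bivector images are rho(e_{1} e_{2}) = i*rho(e_{3}), rho(e_{1} e_{3}) = -i*rho(e_{2}), rho(e_{2} e_{3}) = i*rho(e_{1}); with real blade coefficients the real parts of m0..m3 are the coefficients of 1, e_{1}, e_{2}, e_{3} and the imaginary parts give the bivectors (e_{2} e_{3}: Im m1, e_{1} e_{3}: -Im m2, e_{1} e_{2}: Im m3).
Answer: \frac{1}{3} - \frac{4}{3} e_{1} + 5 e_{1} e_{3}
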